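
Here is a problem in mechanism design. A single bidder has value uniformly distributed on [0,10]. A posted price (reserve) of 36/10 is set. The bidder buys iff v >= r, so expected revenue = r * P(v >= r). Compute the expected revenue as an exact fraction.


Step 1: Posted price r = 18/5, value support [0,10]
Step 2: P(v >= r) = (10 - 18/5)/10 = 16/25
Step 3: Expected revenue = r * P(v >= r) = 18/5 * 16/25
Step 4: Revenue = 288/125

288/125


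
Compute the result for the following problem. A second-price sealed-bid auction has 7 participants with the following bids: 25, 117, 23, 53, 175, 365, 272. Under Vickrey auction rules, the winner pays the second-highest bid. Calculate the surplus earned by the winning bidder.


Step 1: Sort bids in descending order: 365, 272, 175, 117, 53, 25, 23
Step 2: The winning bid is the highest: 365
Step 3: The payment equals the second-highest bid: 272
Step 4: Surplus = winner's bid - payment = 365 - 272 = 93

93


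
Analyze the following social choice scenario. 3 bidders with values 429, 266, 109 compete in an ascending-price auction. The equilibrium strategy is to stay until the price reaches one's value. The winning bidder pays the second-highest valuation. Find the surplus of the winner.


Step 1: Identify the highest value: 429
Step 2: Identify the second-highest value: 266
Step 3: The final price = second-highest value = 266
Step 4: Surplus = 429 - 266 = 163

163


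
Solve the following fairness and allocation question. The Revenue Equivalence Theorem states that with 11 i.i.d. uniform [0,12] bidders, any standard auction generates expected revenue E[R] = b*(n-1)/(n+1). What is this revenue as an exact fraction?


Step 1: By Revenue Equivalence, expected revenue = b*(n-1)/(n+1)
Step 2: Substituting n = 11, b = 12
Step 3: Revenue = 12*(11-1)/(11+1) = 12*10/12
Step 4: Revenue = 120/12 = 10

10


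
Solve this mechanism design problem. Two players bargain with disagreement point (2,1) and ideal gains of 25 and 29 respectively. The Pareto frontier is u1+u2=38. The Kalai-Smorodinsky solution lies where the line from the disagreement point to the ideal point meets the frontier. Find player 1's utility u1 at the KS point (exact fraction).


Step 1: At the KS point, (u1-d1)/r1 = (u2-d2)/r2 = t and u1+u2 = 38
Step 2: u1 = d1 + r1*t and u2 = d2 + r2*t, so (d1 + r1*t) + (d2 + r2*t) = 38
Step 3: t = (38 - 2 - 1)/(25 + 29) = 35/54
Step 4: u1 = d1 + r1*t = 2 + 25 * 35/54 = 983/54
Step 5: (Check: u2 = d2 + r2*t = 1069/54; u1+u2 = 983/54 + 1069/54 = 38, on the frontier.)

983/54


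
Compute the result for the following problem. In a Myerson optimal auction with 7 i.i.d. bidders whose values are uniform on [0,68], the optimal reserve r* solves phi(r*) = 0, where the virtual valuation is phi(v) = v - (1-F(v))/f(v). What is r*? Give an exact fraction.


Step 1: For U[0,68], F(v) = v/68 and f(v) = 1/68
Step 2: phi(v) = v - (1 - v/68)/(1/68) = v - (68 - v) = 2v - 68
Step 3: Set phi(r*) = 0: 2r* - 68 = 0
Step 4: r* = 68/2 = 34 (the number of bidders n = 7 does not enter)

34


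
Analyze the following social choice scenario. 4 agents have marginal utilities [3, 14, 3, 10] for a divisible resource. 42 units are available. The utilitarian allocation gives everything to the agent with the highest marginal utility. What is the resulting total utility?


Step 1: The marginal utilities are [3, 14, 3, 10]
Step 2: The highest marginal utility is 14
Step 3: All 42 units go to that agent
Step 4: Total utility = 14 * 42 = 588

588


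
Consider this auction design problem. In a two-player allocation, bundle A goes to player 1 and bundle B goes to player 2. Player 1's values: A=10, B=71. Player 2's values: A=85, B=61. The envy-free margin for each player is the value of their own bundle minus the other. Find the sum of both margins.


Step 1: Player 1's margin = v1(A) - v1(B) = 10 - 71 = -61
Step 2: Player 2's margin = v2(B) - v2(A) = 61 - 85 = -24
Step 3: Total margin = -61 + -24 = -85

-85


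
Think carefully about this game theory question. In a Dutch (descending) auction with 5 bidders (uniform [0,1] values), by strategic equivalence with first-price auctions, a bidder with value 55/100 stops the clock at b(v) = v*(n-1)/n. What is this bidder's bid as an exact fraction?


Step 1: Dutch auctions are strategically equivalent to first-price auctions
Step 2: The equilibrium bid is b(v) = v*(n-1)/n
Step 3: b = 11/20 * 4/5
Step 4: b = 11/25

11/25


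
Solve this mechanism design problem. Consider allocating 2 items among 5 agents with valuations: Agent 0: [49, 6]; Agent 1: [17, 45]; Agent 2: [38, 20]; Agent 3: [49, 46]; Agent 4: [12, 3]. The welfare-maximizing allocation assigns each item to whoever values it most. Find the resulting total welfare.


Step 1: For each item, find the maximum value among all agents.
Step 2: Item 0 -> Agent 0 (value 49)
Step 3: Item 1 -> Agent 3 (value 46)
Step 4: Total welfare = 49 + 46 = 95

95


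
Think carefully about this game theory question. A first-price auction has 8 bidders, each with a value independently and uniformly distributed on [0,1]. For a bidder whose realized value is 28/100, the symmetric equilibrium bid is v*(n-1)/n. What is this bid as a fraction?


Step 1: The symmetric BNE bidding function is b(v) = v * (n-1) / n
Step 2: Substitute v = 7/25 and n = 8
Step 3: b = 7/25 * 7/8
Step 4: b = 49/200

49/200


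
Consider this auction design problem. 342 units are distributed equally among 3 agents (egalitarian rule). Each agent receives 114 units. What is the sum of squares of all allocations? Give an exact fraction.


Step 1: Each agent's share = 342/3 = 114
Step 2: Square of each share = (114)^2 = 12996
Step 3: Sum of squares = 3 * 12996 = 38988

38988


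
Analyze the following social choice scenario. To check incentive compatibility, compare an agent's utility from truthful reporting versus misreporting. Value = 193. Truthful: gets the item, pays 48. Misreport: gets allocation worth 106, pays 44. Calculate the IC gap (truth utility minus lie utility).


Step 1: U(truth) = value - payment = 193 - 48 = 145
Step 2: U(lie) = allocation - payment = 106 - 44 = 62
Step 3: IC gap = 145 - 62 = 83

83


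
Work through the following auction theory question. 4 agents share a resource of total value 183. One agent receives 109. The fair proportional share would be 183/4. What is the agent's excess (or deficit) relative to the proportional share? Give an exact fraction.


Step 1: Proportional share = 183/4
Step 2: Agent's actual allocation = 109
Step 3: Excess = 109 - 183/4 = 253/4

253/4


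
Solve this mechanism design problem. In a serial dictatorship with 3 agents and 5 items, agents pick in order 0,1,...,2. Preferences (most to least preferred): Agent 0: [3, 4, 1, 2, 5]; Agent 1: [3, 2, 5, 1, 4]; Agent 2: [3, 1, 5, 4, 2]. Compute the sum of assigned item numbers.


Step 1: Agent 0 picks item 3
Step 2: Agent 1 picks item 2
Step 3: Agent 2 picks item 1
Step 4: Sum = 3 + 2 + 1 = 6

6


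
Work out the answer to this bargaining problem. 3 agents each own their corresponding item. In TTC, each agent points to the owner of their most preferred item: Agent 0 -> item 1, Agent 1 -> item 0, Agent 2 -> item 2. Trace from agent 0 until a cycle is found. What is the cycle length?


Step 1: Trace the pointer graph from agent 0: 0 -> 1 -> 0
Step 2: A cycle is detected when we revisit agent 0
Step 3: The cycle is: 0 -> 1 -> 0
Step 4: Cycle length = 2

2


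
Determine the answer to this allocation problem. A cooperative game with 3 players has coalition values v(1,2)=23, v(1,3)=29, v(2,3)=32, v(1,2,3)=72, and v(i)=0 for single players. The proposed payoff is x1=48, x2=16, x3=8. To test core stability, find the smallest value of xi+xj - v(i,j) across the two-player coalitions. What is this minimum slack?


Step 1: Slack for coalition (1,2): x1+x2 - v12 = 64 - 23 = 41
Step 2: Slack for coalition (1,3): x1+x3 - v13 = 56 - 29 = 27
Step 3: Slack for coalition (2,3): x2+x3 - v23 = 24 - 32 = -8
Step 4: Minimum slack = min(41, 27, -8) = -8, attained by (2,3); coalition (2,3) can block (slack < 0), so the allocation is not in the core

-8


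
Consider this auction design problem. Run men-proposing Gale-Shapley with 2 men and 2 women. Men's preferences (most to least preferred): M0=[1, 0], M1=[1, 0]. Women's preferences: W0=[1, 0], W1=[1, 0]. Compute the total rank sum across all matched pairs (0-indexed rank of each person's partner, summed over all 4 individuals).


Step 1: Run Gale-Shapley (men propose, women hold best offer):
  M0 proposes to W1; she accepts
  M1 proposes to W1; she switches from M0
  M0 proposes to W0; she accepts
Step 2: Final matching: W0-M0, W1-M1
Step 3: 0-indexed ranks (man's rank of his match, then woman's): 1 + 1 + 0 + 0
Step 4: Total rank sum = 2

2


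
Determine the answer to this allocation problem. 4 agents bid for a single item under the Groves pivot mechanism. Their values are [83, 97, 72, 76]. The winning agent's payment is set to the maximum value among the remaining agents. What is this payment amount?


Step 1: The efficient winner is agent 1 with value 97
Step 2: Other agents' values: [83, 72, 76]
Step 3: Pivot payment = max(others) = 83
Step 4: The winner pays 83

83


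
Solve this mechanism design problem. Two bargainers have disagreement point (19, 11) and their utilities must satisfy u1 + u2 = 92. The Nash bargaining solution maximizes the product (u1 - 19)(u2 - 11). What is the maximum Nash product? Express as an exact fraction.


Step 1: The Nash solution splits surplus symmetrically above the disagreement point
Step 2: u1 = (total + d1 - d2)/2 = (92 + 19 - 11)/2 = 50
Step 3: u2 = (total - d1 + d2)/2 = (92 - 19 + 11)/2 = 42
Step 4: Nash product = (50 - 19) * (42 - 11)
Step 5: = 31 * 31 = 961

961


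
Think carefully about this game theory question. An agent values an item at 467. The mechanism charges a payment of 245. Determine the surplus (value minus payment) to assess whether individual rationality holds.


Step 1: Surplus = value - payment = 467 - 245 = 222
Step 2: IR is satisfied (surplus >= 0)

222


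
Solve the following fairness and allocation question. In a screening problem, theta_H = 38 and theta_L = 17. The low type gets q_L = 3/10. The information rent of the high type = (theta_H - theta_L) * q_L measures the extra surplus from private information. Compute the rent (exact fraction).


Step 1: theta_H - theta_L = 38 - 17 = 21
Step 2: Information rent = (theta_H - theta_L) * q_L
Step 3: = 21 * 3/10
Step 4: = 63/10

63/10


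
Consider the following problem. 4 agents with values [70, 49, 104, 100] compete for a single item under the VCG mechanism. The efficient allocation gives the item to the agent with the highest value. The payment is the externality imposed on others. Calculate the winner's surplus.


Step 1: The winner is the agent with the highest value: agent 2 with value 104
Step 2: Values of other agents: [70, 49, 100]
Step 3: VCG payment = max of others' values = 100
Step 4: Surplus = 104 - 100 = 4

4


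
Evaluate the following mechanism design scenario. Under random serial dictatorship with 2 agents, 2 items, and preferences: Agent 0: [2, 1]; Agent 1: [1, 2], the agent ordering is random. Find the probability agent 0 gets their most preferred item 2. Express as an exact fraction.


Step 1: Agent 0 wants item 2
Step 2: There are 2 possible orderings of agents
Step 3: In 2 orderings, agent 0 gets item 2
Step 4: Probability = 2/2 = 1

1


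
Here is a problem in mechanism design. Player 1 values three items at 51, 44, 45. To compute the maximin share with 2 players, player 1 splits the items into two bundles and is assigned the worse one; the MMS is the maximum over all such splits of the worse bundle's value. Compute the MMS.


Step 1: Item values = 51, 44, 45
Step 2: Enumerate all 2-bundle partitions and take the smaller bundle:
  Partition 1: {51} vs {44,45} -> bundles 51, 89; min = 51
  Partition 2: {44} vs {51,45} -> bundles 44, 96; min = 44
  Partition 3: {45} vs {51,44} -> bundles 45, 95; min = 45
Step 3: MMS = max(51, 44, 45) = 51

51


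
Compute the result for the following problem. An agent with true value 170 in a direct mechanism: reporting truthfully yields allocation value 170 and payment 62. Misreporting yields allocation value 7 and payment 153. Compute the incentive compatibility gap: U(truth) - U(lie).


Step 1: U(truth) = value - payment = 170 - 62 = 108
Step 2: U(lie) = allocation - payment = 7 - 153 = -146
Step 3: IC gap = 108 - (-146) = 254

254


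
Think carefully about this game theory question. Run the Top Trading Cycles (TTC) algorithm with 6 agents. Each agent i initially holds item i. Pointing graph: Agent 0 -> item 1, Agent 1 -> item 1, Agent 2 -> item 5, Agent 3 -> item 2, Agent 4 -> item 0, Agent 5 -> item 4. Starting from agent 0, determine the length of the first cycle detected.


Step 1: Trace the pointer graph from agent 0: 0 -> 1 -> 1
Step 2: A cycle is detected when we revisit agent 1
Step 3: The cycle is: 1 -> 1
Step 4: Cycle length = 1

1


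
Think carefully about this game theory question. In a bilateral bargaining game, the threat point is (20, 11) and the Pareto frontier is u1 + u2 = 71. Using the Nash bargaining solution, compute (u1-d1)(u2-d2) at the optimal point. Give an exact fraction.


Step 1: The Nash solution splits surplus symmetrically above the disagreement point
Step 2: u1 = (total + d1 - d2)/2 = (71 + 20 - 11)/2 = 40
Step 3: u2 = (total - d1 + d2)/2 = (71 - 20 + 11)/2 = 31
Step 4: Nash product = (40 - 20) * (31 - 11)
Step 5: = 20 * 20 = 400

400


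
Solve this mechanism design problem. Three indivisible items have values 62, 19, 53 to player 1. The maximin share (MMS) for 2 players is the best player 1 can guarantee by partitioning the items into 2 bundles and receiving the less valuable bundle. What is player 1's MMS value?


Step 1: Item values = 62, 19, 53
Step 2: Enumerate all 2-bundle partitions and take the smaller bundle:
  Partition 1: {62} vs {19,53} -> bundles 62, 72; min = 62
  Partition 2: {19} vs {62,53} -> bundles 19, 115; min = 19
  Partition 3: {53} vs {62,19} -> bundles 53, 81; min = 53
Step 3: MMS = max(62, 19, 53) = 62

62


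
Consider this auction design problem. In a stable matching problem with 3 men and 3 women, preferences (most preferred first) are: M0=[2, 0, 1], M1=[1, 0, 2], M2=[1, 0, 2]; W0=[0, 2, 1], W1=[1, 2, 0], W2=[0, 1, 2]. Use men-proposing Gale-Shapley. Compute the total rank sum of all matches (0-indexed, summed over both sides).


Step 1: Run Gale-Shapley (men propose, women hold best offer):
  M0 proposes to W2; she accepts
  M1 proposes to W1; she accepts
  M2 proposes to W1; rejected
  M2 proposes to W0; she accepts
Step 2: Final matching: W0-M2, W1-M1, W2-M0
Step 3: 0-indexed ranks (man's rank of his match, then woman's): 1 + 1 + 0 + 0 + 0 + 0
Step 4: Total rank sum = 2

2


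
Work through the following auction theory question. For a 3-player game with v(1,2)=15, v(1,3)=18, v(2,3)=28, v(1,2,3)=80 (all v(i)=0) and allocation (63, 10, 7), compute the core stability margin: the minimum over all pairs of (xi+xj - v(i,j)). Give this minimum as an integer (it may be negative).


Step 1: Slack for coalition (1,2): x1+x2 - v12 = 73 - 15 = 58
Step 2: Slack for coalition (1,3): x1+x3 - v13 = 70 - 18 = 52
Step 3: Slack for coalition (2,3): x2+x3 - v23 = 17 - 28 = -11
Step 4: Minimum slack = min(58, 52, -11) = -11, attained by (2,3); coalition (2,3) can block (slack < 0), so the allocation is not in the core

-11


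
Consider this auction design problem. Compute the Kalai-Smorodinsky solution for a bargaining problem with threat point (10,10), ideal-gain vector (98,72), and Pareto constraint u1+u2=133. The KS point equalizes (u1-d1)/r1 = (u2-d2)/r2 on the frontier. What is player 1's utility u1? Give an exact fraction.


Step 1: At the KS point, (u1-d1)/r1 = (u2-d2)/r2 = t and u1+u2 = 133
Step 2: u1 = d1 + r1*t and u2 = d2 + r2*t, so (d1 + r1*t) + (d2 + r2*t) = 133
Step 3: t = (133 - 10 - 10)/(98 + 72) = 113/170
Step 4: u1 = d1 + r1*t = 10 + 98 * 113/170 = 6387/85
Step 5: (Check: u2 = d2 + r2*t = 4918/85; u1+u2 = 6387/85 + 4918/85 = 133, on the frontier.)

6387/85


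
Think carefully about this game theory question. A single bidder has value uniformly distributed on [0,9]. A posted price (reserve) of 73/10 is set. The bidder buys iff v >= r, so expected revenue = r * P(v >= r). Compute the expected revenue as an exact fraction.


Step 1: Posted price r = 73/10, value support [0,9]
Step 2: P(v >= r) = (9 - 73/10)/9 = 17/90
Step 3: Expected revenue = r * P(v >= r) = 73/10 * 17/90
Step 4: Revenue = 1241/900

1241/900


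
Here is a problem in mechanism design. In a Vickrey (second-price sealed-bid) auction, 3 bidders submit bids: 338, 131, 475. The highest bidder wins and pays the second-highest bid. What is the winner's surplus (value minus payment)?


Step 1: Sort bids in descending order: 475, 338, 131
Step 2: The winning bid is the highest: 475
Step 3: The payment equals the second-highest bid: 338
Step 4: Surplus = winner's bid - payment = 475 - 338 = 137

137


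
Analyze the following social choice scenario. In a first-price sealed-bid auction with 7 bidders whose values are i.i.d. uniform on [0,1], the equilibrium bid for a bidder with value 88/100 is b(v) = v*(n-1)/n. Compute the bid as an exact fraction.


Step 1: The symmetric BNE bidding function is b(v) = v * (n-1) / n
Step 2: Substitute v = 22/25 and n = 7
Step 3: b = 22/25 * 6/7
Step 4: b = 132/175

132/175


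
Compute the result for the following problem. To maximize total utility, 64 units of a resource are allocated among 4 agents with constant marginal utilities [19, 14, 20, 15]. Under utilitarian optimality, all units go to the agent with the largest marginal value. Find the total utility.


Step 1: The marginal utilities are [19, 14, 20, 15]
Step 2: The highest marginal utility is 20
Step 3: All 64 units go to that agent
Step 4: Total utility = 20 * 64 = 1280

1280


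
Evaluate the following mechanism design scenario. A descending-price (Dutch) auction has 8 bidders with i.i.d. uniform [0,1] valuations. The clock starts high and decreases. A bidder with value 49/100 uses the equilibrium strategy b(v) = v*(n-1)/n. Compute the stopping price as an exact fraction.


Step 1: Dutch auctions are strategically equivalent to first-price auctions
Step 2: The equilibrium bid is b(v) = v*(n-1)/n
Step 3: b = 49/100 * 7/8
Step 4: b = 343/800

343/800


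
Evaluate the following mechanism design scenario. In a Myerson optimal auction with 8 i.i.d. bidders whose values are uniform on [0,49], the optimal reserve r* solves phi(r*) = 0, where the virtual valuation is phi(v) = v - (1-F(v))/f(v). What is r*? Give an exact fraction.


Step 1: For U[0,49], F(v) = v/49 and f(v) = 1/49
Step 2: phi(v) = v - (1 - v/49)/(1/49) = v - (49 - v) = 2v - 49
Step 3: Set phi(r*) = 0: 2r* - 49 = 0
Step 4: r* = 49/2 (the number of bidders n = 8 does not enter)

49/2


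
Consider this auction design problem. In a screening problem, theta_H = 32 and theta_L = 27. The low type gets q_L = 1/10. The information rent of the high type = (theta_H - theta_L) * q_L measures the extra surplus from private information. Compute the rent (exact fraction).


Step 1: theta_H - theta_L = 32 - 27 = 5
Step 2: Information rent = (theta_H - theta_L) * q_L
Step 3: = 5 * 1/10
Step 4: = 1/2

1/2


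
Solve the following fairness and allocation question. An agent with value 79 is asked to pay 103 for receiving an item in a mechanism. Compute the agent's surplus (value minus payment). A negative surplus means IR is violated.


Step 1: Surplus = value - payment = 79 - 103 = -24
Step 2: IR is violated (surplus < 0)

-24


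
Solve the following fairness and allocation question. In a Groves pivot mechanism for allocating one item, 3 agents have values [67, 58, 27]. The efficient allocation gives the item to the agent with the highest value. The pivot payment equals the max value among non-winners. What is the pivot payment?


Step 1: The efficient winner is agent 0 with value 67
Step 2: Other agents' values: [58, 27]
Step 3: Pivot payment = max(others) = 58
Step 4: The winner pays 58

58


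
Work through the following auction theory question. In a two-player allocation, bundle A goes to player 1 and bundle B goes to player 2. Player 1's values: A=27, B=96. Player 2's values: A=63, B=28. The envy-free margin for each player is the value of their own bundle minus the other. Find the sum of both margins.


Step 1: Player 1's margin = v1(A) - v1(B) = 27 - 96 = -69
Step 2: Player 2's margin = v2(B) - v2(A) = 28 - 63 = -35
Step 3: Total margin = -69 + -35 = -104

-104


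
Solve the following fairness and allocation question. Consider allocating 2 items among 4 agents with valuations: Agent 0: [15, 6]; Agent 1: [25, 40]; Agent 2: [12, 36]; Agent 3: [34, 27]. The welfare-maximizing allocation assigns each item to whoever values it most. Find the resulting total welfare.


Step 1: For each item, find the maximum value among all agents.
Step 2: Item 0 -> Agent 3 (value 34)
Step 3: Item 1 -> Agent 1 (value 40)
Step 4: Total welfare = 34 + 40 = 74

74


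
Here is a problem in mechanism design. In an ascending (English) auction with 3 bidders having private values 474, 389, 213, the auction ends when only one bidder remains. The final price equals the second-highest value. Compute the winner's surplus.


Step 1: Identify the highest value: 474
Step 2: Identify the second-highest value: 389
Step 3: The final price = second-highest value = 389
Step 4: Surplus = 474 - 389 = 85

85


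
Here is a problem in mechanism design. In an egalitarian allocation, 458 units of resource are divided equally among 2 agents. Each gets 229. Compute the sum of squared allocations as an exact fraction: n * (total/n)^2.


Step 1: Each agent's share = 458/2 = 229
Step 2: Square of each share = (229)^2 = 52441
Step 3: Sum of squares = 2 * 52441 = 104882

104882


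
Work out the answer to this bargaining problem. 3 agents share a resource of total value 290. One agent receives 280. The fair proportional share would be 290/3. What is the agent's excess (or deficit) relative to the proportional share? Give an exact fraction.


Step 1: Proportional share = 290/3
Step 2: Agent's actual allocation = 280
Step 3: Excess = 280 - 290/3 = 550/3

550/3


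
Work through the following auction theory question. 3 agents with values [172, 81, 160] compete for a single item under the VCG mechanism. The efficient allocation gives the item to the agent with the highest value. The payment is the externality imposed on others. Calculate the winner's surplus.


Step 1: The winner is the agent with the highest value: agent 0 with value 172
Step 2: Values of other agents: [81, 160]
Step 3: VCG payment = max of others' values = 160
Step 4: Surplus = 172 - 160 = 12

12


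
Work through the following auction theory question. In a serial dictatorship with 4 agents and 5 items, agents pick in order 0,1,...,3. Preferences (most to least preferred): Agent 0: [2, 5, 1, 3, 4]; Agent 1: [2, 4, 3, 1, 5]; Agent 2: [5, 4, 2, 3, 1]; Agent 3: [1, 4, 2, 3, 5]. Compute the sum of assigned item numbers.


Step 1: Agent 0 picks item 2
Step 2: Agent 1 picks item 4
Step 3: Agent 2 picks item 5
Step 4: Agent 3 picks item 1
Step 5: Sum = 2 + 4 + 5 + 1 = 12

12


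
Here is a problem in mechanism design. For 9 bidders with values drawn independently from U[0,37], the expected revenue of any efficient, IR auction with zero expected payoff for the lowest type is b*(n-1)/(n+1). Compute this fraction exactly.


Step 1: By Revenue Equivalence, expected revenue = b*(n-1)/(n+1)
Step 2: Substituting n = 9, b = 37
Step 3: Revenue = 37*(9-1)/(9+1) = 37*8/10
Step 4: Revenue = 296/10 = 148/5

148/5


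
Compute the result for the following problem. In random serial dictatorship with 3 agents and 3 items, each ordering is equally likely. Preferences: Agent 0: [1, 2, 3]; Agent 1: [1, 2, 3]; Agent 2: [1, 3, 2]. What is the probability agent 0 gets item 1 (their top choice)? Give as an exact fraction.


Step 1: Agent 0 wants item 1
Step 2: There are 6 possible orderings of agents
Step 3: In 2 orderings, agent 0 gets item 1
Step 4: Probability = 2/6 = 1/3

1/3


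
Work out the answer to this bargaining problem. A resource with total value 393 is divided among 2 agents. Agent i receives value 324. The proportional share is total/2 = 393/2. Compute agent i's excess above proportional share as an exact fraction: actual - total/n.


Step 1: Proportional share = 393/2
Step 2: Agent's actual allocation = 324
Step 3: Excess = 324 - 393/2 = 255/2

255/2


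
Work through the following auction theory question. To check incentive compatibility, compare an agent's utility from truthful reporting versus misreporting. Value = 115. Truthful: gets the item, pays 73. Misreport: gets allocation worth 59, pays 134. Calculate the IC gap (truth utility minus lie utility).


Step 1: U(truth) = value - payment = 115 - 73 = 42
Step 2: U(lie) = allocation - payment = 59 - 134 = -75
Step 3: IC gap = 42 - (-75) = 117

117


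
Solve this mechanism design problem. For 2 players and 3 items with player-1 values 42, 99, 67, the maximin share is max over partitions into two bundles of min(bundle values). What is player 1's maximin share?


Step 1: Item values = 42, 99, 67
Step 2: Enumerate all 2-bundle partitions and take the smaller bundle:
  Partition 1: {42} vs {99,67} -> bundles 42, 166; min = 42
  Partition 2: {99} vs {42,67} -> bundles 99, 109; min = 99
  Partition 3: {67} vs {42,99} -> bundles 67, 141; min = 67
Step 3: MMS = max(42, 99, 67) = 99

99


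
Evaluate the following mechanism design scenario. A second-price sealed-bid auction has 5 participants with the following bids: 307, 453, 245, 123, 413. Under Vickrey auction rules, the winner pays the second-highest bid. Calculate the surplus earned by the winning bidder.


Step 1: Sort bids in descending order: 453, 413, 307, 245, 123
Step 2: The winning bid is the highest: 453
Step 3: The payment equals the second-highest bid: 413
Step 4: Surplus = winner's bid - payment = 453 - 413 = 40

40


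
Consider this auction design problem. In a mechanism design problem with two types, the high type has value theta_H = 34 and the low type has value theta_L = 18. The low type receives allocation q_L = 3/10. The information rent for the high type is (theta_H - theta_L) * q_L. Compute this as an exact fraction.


Step 1: theta_H - theta_L = 34 - 18 = 16
Step 2: Information rent = (theta_H - theta_L) * q_L
Step 3: = 16 * 3/10
Step 4: = 24/5

24/5


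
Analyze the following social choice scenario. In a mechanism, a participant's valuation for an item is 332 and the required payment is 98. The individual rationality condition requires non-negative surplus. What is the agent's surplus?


Step 1: Surplus = value - payment = 332 - 98 = 234
Step 2: IR is satisfied (surplus >= 0)

234


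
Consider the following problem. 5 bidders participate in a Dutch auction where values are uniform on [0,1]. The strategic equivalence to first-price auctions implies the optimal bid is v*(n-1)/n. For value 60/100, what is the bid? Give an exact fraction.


Step 1: Dutch auctions are strategically equivalent to first-price auctions
Step 2: The equilibrium bid is b(v) = v*(n-1)/n
Step 3: b = 3/5 * 4/5
Step 4: b = 12/25

12/25


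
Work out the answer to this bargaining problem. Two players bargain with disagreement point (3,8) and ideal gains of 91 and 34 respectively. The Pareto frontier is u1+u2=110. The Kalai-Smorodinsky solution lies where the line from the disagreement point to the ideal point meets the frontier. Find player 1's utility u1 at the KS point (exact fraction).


Step 1: At the KS point, (u1-d1)/r1 = (u2-d2)/r2 = t and u1+u2 = 110
Step 2: u1 = d1 + r1*t and u2 = d2 + r2*t, so (d1 + r1*t) + (d2 + r2*t) = 110
Step 3: t = (110 - 3 - 8)/(91 + 34) = 99/125
Step 4: u1 = d1 + r1*t = 3 + 91 * 99/125 = 9384/125
Step 5: (Check: u2 = d2 + r2*t = 4366/125; u1+u2 = 9384/125 + 4366/125 = 110, on the frontier.)

9384/125


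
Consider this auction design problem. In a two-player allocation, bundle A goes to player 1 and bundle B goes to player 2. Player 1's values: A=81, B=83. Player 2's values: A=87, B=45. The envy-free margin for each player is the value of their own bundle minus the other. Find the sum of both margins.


Step 1: Player 1's margin = v1(A) - v1(B) = 81 - 83 = -2
Step 2: Player 2's margin = v2(B) - v2(A) = 45 - 87 = -42
Step 3: Total margin = -2 + -42 = -44

-44


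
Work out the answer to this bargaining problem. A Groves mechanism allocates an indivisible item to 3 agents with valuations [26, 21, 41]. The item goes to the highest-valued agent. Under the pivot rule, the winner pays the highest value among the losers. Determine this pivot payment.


Step 1: The efficient winner is agent 2 with value 41
Step 2: Other agents' values: [26, 21]
Step 3: Pivot payment = max(others) = 26
Step 4: The winner pays 26

26


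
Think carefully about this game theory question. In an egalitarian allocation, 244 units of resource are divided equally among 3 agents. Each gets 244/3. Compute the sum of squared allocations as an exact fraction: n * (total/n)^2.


Step 1: Each agent's share = 244/3
Step 2: Square of each share = (244/3)^2 = 59536/9
Step 3: Sum of squares = 3 * 59536/9 = 59536/3

59536/3


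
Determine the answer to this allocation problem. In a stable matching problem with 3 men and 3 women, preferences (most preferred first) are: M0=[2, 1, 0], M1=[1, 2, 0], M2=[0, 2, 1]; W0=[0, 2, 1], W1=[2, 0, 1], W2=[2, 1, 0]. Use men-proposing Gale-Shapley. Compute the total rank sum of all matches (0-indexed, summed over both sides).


Step 1: Run Gale-Shapley (men propose, women hold best offer):
  M0 proposes to W2; she accepts
  M1 proposes to W1; she accepts
  M2 proposes to W0; she accepts
Step 2: Final matching: W0-M2, W1-M1, W2-M0
Step 3: 0-indexed ranks (man's rank of his match, then woman's): 0 + 1 + 0 + 2 + 0 + 2
Step 4: Total rank sum = 5

5


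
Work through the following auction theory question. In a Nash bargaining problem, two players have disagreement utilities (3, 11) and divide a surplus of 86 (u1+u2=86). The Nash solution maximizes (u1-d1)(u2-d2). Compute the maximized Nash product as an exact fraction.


Step 1: The Nash solution splits surplus symmetrically above the disagreement point
Step 2: u1 = (total + d1 - d2)/2 = (86 + 3 - 11)/2 = 39
Step 3: u2 = (total - d1 + d2)/2 = (86 - 3 + 11)/2 = 47
Step 4: Nash product = (39 - 3) * (47 - 11)
Step 5: = 36 * 36 = 1296

1296


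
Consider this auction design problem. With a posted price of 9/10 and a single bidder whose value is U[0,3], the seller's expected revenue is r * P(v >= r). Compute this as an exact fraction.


Step 1: Posted price r = 9/10, value support [0,3]
Step 2: P(v >= r) = (3 - 9/10)/3 = 7/10
Step 3: Expected revenue = r * P(v >= r) = 9/10 * 7/10
Step 4: Revenue = 63/100

63/100


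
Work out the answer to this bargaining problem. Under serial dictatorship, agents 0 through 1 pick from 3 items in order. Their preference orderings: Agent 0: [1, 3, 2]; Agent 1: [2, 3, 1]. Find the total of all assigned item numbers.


Step 1: Agent 0 picks item 1
Step 2: Agent 1 picks item 2
Step 3: Sum = 1 + 2 = 3

3


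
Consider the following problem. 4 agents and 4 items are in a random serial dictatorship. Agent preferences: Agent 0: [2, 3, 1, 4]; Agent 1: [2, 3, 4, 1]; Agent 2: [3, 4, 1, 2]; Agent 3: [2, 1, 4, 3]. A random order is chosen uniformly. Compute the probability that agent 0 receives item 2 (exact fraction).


Step 1: Agent 0 wants item 2
Step 2: There are 24 possible orderings of agents
Step 3: In 8 orderings, agent 0 gets item 2
Step 4: Probability = 8/24 = 1/3

1/3


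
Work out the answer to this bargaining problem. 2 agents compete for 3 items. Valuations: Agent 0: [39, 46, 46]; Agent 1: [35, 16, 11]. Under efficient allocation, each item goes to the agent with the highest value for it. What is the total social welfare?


Step 1: For each item, find the maximum value among all agents.
Step 2: Item 0 -> Agent 0 (value 39)
Step 3: Item 1 -> Agent 0 (value 46)
Step 4: Item 2 -> Agent 0 (value 46)
Step 5: Total welfare = 39 + 46 + 46 = 131

131


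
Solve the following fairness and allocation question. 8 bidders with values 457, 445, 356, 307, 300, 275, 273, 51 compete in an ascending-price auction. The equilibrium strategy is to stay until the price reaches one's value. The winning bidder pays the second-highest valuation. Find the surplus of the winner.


Step 1: Identify the highest value: 457
Step 2: Identify the second-highest value: 445
Step 3: The final price = second-highest value = 445
Step 4: Surplus = 457 - 445 = 12

12


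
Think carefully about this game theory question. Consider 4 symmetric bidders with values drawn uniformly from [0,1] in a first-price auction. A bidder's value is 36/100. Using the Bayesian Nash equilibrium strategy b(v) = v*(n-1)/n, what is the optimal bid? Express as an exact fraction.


Step 1: The symmetric BNE bidding function is b(v) = v * (n-1) / n
Step 2: Substitute v = 9/25 and n = 4
Step 3: b = 9/25 * 3/4
Step 4: b = 27/100

27/100


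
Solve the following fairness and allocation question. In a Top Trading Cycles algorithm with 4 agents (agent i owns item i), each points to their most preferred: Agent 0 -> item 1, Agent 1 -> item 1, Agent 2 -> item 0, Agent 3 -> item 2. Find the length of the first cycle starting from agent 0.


Step 1: Trace the pointer graph from agent 0: 0 -> 1 -> 1
Step 2: A cycle is detected when we revisit agent 1
Step 3: The cycle is: 1 -> 1
Step 4: Cycle length = 1

1


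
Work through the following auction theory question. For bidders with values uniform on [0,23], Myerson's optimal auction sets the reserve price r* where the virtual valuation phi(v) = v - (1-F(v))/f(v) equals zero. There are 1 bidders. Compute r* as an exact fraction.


Step 1: For U[0,23], F(v) = v/23 and f(v) = 1/23
Step 2: phi(v) = v - (1 - v/23)/(1/23) = v - (23 - v) = 2v - 23
Step 3: Set phi(r*) = 0: 2r* - 23 = 0
Step 4: r* = 23/2 (the number of bidders n = 1 does not enter)

23/2


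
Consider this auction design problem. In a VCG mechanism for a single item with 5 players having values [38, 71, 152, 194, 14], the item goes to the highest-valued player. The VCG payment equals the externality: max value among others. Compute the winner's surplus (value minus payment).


Step 1: The winner is the agent with the highest value: agent 3 with value 194
Step 2: Values of other agents: [38, 71, 152, 14]
Step 3: VCG payment = max of others' values = 152
Step 4: Surplus = 194 - 152 = 42

42


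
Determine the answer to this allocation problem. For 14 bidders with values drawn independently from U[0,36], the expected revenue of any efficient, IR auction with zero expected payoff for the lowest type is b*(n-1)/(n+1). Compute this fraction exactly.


Step 1: By Revenue Equivalence, expected revenue = b*(n-1)/(n+1)
Step 2: Substituting n = 14, b = 36
Step 3: Revenue = 36*(14-1)/(14+1) = 36*13/15
Step 4: Revenue = 468/15 = 156/5

156/5


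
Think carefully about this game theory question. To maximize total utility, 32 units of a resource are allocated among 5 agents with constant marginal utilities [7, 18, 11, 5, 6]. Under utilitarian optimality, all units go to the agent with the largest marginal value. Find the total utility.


Step 1: The marginal utilities are [7, 18, 11, 5, 6]
Step 2: The highest marginal utility is 18
Step 3: All 32 units go to that agent
Step 4: Total utility = 18 * 32 = 576

576


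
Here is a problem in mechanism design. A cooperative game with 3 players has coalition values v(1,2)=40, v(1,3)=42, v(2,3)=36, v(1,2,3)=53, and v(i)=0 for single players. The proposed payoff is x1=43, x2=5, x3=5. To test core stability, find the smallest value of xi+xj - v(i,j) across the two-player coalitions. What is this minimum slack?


Step 1: Slack for coalition (1,2): x1+x2 - v12 = 48 - 40 = 8
Step 2: Slack for coalition (1,3): x1+x3 - v13 = 48 - 42 = 6
Step 3: Slack for coalition (2,3): x2+x3 - v23 = 10 - 36 = -26
Step 4: Minimum slack = min(8, 6, -26) = -26, attained by (2,3); coalition (2,3) can block (slack < 0), so the allocation is not in the core

-26


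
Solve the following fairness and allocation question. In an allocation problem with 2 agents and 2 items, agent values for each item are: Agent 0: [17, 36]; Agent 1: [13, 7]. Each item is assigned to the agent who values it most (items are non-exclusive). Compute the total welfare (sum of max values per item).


Step 1: For each item, find the maximum value among all agents.
Step 2: Item 0 -> Agent 0 (value 17)
Step 3: Item 1 -> Agent 0 (value 36)
Step 4: Total welfare = 17 + 36 = 53

53


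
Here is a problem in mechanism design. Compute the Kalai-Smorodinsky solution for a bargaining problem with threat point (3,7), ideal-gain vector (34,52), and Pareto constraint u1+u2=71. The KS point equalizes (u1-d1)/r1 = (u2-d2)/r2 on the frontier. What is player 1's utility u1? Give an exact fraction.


Step 1: At the KS point, (u1-d1)/r1 = (u2-d2)/r2 = t and u1+u2 = 71
Step 2: u1 = d1 + r1*t and u2 = d2 + r2*t, so (d1 + r1*t) + (d2 + r2*t) = 71
Step 3: t = (71 - 3 - 7)/(34 + 52) = 61/86
Step 4: u1 = d1 + r1*t = 3 + 34 * 61/86 = 1166/43
Step 5: (Check: u2 = d2 + r2*t = 1887/43; u1+u2 = 1166/43 + 1887/43 = 71, on the frontier.)

1166/43


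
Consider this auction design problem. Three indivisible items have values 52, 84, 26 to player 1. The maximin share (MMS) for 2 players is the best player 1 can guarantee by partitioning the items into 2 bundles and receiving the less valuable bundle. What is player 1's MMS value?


Step 1: Item values = 52, 84, 26
Step 2: Enumerate all 2-bundle partitions and take the smaller bundle:
  Partition 1: {52} vs {84,26} -> bundles 52, 110; min = 52
  Partition 2: {84} vs {52,26} -> bundles 84, 78; min = 78
  Partition 3: {26} vs {52,84} -> bundles 26, 136; min = 26
Step 3: MMS = max(52, 78, 26) = 78

78


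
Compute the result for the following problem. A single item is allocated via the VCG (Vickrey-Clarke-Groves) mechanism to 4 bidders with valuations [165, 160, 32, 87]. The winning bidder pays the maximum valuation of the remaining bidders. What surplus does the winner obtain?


Step 1: The winner is the agent with the highest value: agent 0 with value 165
Step 2: Values of other agents: [160, 32, 87]
Step 3: VCG payment = max of others' values = 160
Step 4: Surplus = 165 - 160 = 5

5


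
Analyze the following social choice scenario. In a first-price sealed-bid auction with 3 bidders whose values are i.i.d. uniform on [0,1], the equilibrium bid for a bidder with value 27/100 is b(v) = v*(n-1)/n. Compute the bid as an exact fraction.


Step 1: The symmetric BNE bidding function is b(v) = v * (n-1) / n
Step 2: Substitute v = 27/100 and n = 3
Step 3: b = 27/100 * 2/3
Step 4: b = 9/50

9/50


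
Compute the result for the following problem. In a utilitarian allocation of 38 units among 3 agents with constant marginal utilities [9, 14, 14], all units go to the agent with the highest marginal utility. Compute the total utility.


Step 1: The marginal utilities are [9, 14, 14]
Step 2: The highest marginal utility is 14
Step 3: All 38 units go to that agent
Step 4: Total utility = 14 * 38 = 532

532


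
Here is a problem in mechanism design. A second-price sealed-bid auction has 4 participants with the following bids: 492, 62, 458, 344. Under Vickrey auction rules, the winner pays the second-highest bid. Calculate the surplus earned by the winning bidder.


Step 1: Sort bids in descending order: 492, 458, 344, 62
Step 2: The winning bid is the highest: 492
Step 3: The payment equals the second-highest bid: 458
Step 4: Surplus = winner's bid - payment = 492 - 458 = 34

34


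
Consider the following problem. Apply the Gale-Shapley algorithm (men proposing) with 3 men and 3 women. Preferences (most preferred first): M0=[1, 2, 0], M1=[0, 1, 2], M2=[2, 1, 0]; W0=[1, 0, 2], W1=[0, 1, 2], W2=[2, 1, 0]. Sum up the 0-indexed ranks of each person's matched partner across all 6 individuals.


Step 1: Run Gale-Shapley (men propose, women hold best offer):
  M0 proposes to W1; she accepts
  M1 proposes to W0; she accepts
  M2 proposes to W2; she accepts
Step 2: Final matching: W0-M1, W1-M0, W2-M2
Step 3: 0-indexed ranks (man's rank of his match, then woman's): 0 + 0 + 0 + 0 + 0 + 0
Step 4: Total rank sum = 0

0
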